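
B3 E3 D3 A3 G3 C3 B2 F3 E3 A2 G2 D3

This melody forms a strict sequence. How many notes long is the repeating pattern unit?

4

12 notes total. Splitting into 3 groups of 4:
B3 E3 D3 A3 | G3 C3 B2 F3 | E3 A2 G2 D3
That's a consistent down a 3rd shift per cell, and no other grouping gives one.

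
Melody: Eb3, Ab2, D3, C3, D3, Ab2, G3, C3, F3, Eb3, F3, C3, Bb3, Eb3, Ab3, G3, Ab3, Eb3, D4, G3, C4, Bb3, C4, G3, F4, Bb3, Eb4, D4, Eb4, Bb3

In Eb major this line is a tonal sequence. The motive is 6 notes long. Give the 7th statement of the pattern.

C5 F4 Bb4 Ab4 Bb4 F4

Unit = 6 notes; the statements start on Eb3, G3, Bb3, D4, F4, moving up a 3rd each time.
Extending up a 3rd: Ab4 → C5.
From C5 the diatonic shape gives C5 F4 Bb4 Ab4 Bb4 F4.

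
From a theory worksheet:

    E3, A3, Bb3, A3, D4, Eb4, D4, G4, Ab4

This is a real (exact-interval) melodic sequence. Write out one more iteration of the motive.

G4 C5 Db5

Unit = 3 notes; the statements start on E3, A3, D4, moving up a 4th each time.
From G4 the exact shape gives G4 C5 Db5.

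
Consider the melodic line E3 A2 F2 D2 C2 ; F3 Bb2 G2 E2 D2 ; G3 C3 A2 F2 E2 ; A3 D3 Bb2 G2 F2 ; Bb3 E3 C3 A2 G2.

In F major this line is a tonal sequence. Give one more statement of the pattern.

With a 5-note motive the entries are E3, F3, G3, A3, Bb3, each up a 2nd from the previous.
So cell 6 is C4 F3 D3 Bb2 A2.

C4 F3 D3 Bb2 A2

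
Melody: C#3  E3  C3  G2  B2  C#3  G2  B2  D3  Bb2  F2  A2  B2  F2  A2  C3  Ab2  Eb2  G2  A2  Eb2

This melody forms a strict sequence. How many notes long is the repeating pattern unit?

There are 21 notes; a 7-note unit gives 3 cells:
C#3 E3 C3 G2 B2 C#3 G2 | B2 D3 Bb2 F2 A2 B2 F2 | A2 C3 Ab2 Eb2 G2 A2 Eb2
Every group is a transposition down a 2nd of the one before; no shorter unit works.

7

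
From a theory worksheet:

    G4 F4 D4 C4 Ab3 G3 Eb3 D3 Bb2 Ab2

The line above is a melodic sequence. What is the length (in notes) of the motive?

2

Try groups of 2 (5 cells in 10 notes):
G4 F4 | D4 C4 | Ab3 G3 | Eb3 D3 | Bb2 Ab2
Every group is a transposition down a 4th of the one before; no shorter unit works.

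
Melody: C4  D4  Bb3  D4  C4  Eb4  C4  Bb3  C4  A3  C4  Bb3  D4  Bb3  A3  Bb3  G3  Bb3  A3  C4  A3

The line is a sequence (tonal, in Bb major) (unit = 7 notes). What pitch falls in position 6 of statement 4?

Bb3

The unit is 7 notes. Position-6 pitches of the 3 shown cells: Eb4, D4, C4.
From C4, down a 2nd gives Bb3.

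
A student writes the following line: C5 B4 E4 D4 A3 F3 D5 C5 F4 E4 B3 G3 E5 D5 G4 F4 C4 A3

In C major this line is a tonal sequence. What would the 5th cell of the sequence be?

G5 F5 B4 A4 E4 C4

Taking 6-note groups, the heads are C5, D5, E5: the pattern moves up a 2nd.
Extending up a 2nd: F5 → G5.
So cell 5 is G5 F5 B4 A4 E4 C4.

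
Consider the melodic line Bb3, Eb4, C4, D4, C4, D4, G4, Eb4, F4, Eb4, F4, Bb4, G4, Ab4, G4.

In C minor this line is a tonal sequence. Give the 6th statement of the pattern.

Eb5 Ab5 F5 G5 F5

The 5-note cells begin on Bb3, D4, F4 — each up a 3rd from the last.
Continuing the starts: Ab4 → C5 → Eb5.
From Eb5 the diatonic shape gives Eb5 Ab5 F5 G5 F5.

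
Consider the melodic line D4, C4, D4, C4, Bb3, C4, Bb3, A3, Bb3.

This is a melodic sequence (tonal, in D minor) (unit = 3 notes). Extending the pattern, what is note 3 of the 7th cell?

Grouping in 3s, the 3rd note of each cell is D4, C4, Bb3.
Carrying that down a 2nd forward: A3 → G3 → F3 → E3.

E3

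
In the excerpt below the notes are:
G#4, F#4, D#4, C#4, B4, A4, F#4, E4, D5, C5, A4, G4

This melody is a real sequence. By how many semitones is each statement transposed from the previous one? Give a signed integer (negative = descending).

3

With a 4-note motive the entries are G#4, B4, D5, each up a 3rd from the previous.
Counting half-steps from G#4 to B4: 3.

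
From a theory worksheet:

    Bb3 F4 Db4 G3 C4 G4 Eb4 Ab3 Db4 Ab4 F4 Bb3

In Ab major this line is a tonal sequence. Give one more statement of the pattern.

Unit = 4 notes; the statements start on Bb3, C4, Db4, moving up a 2nd each time.
From Eb4 the diatonic shape gives Eb4 Bb4 G4 C4.

Eb4 Bb4 G4 C4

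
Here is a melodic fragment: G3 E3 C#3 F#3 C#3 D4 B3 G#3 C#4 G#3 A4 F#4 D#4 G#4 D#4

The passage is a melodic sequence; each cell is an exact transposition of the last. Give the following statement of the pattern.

The 5-note cells begin on G3, D4, A4 — each up a 5th from the last.
So cell 4 is E5 C#5 A#4 D#5 A#4.

E5 C#5 A#4 D#5 A#4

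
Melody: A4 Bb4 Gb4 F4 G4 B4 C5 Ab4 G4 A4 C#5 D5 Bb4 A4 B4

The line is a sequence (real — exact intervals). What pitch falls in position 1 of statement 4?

D#5

The unit is 5 notes. Position-1 pitches of the 3 shown cells: A4, B4, C#5.
From C#5, up a 2nd gives D#5.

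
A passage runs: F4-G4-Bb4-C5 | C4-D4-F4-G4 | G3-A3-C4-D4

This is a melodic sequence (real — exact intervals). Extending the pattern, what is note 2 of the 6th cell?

F#2

Grouping in 4s, the 2nd note of each cell is G4, D4, A3.
Carrying that down a 4th forward: E3 → B2 → F#2.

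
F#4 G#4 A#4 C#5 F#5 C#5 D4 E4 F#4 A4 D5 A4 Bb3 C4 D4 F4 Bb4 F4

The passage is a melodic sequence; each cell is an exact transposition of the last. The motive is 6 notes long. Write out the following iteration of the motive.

Unit = 6 notes; the statements start on F#4, D4, Bb3, moving down a 3rd each time.
Statement 4 starts on Gb3 and keeps the same exact contour: Gb3 Ab3 Bb3 Db4 Gb4 Db4.

Gb3 Ab3 Bb3 Db4 Gb4 Db4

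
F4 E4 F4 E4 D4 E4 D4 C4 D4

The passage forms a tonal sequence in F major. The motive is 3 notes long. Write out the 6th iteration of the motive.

A3 G3 A3

Taking 3-note groups, the heads are F4, E4, D4: the pattern moves down a 2nd.
Carrying on: C4 → Bb3 → A3.
From A3 the diatonic shape gives A3 G3 A3.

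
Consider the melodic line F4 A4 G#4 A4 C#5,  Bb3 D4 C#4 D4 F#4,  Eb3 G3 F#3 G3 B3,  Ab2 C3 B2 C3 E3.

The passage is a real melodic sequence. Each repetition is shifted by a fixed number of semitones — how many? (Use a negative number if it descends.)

-7

Unit = 5 notes; the statements start on F4, Bb3, Eb3, Ab2, moving down a 5th each time.
F4→Bb3 is 58 − 65 = -7 semitones.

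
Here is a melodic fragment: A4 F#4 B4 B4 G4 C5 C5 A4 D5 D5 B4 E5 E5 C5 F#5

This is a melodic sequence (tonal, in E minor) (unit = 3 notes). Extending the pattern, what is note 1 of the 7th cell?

G5

Grouping in 3s, the 1st note of each cell is A4, B4, C5, D5, E5.
Extending up a 2nd: F#5 → G5.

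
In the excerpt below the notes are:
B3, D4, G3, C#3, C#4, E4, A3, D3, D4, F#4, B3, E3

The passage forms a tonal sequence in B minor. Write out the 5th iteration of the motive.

Unit = 4 notes; the statements start on B3, C#4, D4, moving up a 2nd each time.
Carrying on: E4 → F#4.
So cell 5 is F#4 A4 D4 G3.

F#4 A4 D4 G3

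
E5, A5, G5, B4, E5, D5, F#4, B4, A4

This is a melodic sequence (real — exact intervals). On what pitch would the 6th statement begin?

D#3

With a 3-note motive the entries are E5, B4, F#4, each down a 4th from the previous.
Continuing: C#4 → G#3 → D#3. Statement 6 starts on D#3.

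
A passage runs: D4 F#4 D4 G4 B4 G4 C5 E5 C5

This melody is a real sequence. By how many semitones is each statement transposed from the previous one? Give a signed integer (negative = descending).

5

Unit = 3 notes; the statements start on D4, G4, C5, moving up a 4th each time.
D4→G4 is 67 − 62 = 5 semitones.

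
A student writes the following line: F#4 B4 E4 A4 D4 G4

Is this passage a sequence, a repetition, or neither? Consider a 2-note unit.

sequence

Each 2-note cell is the previous one transposed down a 2nd.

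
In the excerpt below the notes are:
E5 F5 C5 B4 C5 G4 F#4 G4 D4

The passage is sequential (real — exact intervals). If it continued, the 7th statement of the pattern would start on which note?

Taking 3-note groups, the heads are E5, B4, F#4: the pattern moves down a 4th.
Extending the heads down a 4th: C#4 → G#3 → D#3 → A#2.

A#2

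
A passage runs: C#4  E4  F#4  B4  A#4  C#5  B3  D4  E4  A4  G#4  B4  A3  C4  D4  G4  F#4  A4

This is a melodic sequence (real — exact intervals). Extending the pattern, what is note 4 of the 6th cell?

Db4

The unit is 6 notes. Position-4 pitches of the 3 shown cells: B4, A4, G4.
Each moves down a 2nd. Continuing: F4 → Eb4 → Db4.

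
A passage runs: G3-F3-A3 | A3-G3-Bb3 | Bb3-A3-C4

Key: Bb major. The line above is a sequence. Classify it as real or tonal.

Every note is diatonic to Bb major.
Cell 1 has +4 semitones from note 2 to 3, but cell 2 has +3 — the interval quality changes while the contour stays the same, which is the hallmark of a tonal sequence.

tonal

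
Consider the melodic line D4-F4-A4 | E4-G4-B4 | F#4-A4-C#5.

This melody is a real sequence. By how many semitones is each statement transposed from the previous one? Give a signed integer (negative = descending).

Taking 3-note groups, the heads are D4, E4, F#4: the pattern moves up a 2nd.
D4 to E4 spans +2 semitones.

2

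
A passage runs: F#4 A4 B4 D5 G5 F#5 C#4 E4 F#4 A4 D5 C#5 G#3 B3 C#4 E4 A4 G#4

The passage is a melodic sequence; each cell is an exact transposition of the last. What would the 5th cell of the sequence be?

Taking 6-note groups, the heads are F#4, C#4, G#3: the pattern moves down a 4th.
Carrying on: D#3 → A#2.
So cell 5 is A#2 C#3 D#3 F#3 B3 A#3.

A#2 C#3 D#3 F#3 B3 A#3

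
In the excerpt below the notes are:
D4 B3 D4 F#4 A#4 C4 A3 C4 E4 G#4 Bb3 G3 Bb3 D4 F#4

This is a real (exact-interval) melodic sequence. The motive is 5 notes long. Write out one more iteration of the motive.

Ab3 F3 Ab3 C4 E4

Taking 5-note groups, the heads are D4, C4, Bb3: the pattern moves down a 2nd.
From Ab3 the exact shape gives Ab3 F3 Ab3 C4 E4.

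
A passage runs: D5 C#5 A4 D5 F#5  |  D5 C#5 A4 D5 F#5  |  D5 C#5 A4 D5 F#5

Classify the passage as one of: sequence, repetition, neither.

Each 5-note cell is identical (D5 C#5 A4 D5 F#5), restated at the same pitch.

repetition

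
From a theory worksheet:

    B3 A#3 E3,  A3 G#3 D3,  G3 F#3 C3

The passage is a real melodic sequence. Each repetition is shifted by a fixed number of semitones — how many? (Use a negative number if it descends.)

With a 3-note motive the entries are B3, A3, G3, each down a 2nd from the previous.
B3 to A3 spans -2 semitones.

-2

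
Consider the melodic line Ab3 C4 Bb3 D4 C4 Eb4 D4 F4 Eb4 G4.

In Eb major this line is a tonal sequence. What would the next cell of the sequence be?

Taking 2-note groups, the heads are Ab3, Bb3, C4, D4, Eb4: the pattern moves up a 2nd.
Statement 6 starts on F4 and keeps the same diatonic contour: F4 Ab4.

F4 Ab4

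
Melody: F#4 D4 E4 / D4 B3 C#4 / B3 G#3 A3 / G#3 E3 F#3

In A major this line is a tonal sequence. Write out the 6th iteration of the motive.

C#3 A2 B2

With a 3-note motive the entries are F#4, D4, B3, G#3, each down a 3rd from the previous.
Carrying on: E3 → C#3.
So cell 6 is C#3 A2 B2.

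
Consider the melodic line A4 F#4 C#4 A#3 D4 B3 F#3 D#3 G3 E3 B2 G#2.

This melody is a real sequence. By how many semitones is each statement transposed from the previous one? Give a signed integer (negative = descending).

-7

Unit = 4 notes; the statements start on A4, D4, G3, moving down a 5th each time.
Counting half-steps from A4 to D4: -7.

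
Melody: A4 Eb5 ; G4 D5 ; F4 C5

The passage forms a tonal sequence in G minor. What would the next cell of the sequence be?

Eb4 Bb4

The 2-note cells begin on A4, G4, F4 — each down a 2nd from the last.
From Eb4 the diatonic shape gives Eb4 Bb4.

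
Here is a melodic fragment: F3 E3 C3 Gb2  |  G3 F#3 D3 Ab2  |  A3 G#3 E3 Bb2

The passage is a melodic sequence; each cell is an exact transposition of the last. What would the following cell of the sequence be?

B3 A#3 F#3 C3

Unit = 4 notes; the statements start on F3, G3, A3, moving up a 2nd each time.
So cell 4 is B3 A#3 F#3 C3.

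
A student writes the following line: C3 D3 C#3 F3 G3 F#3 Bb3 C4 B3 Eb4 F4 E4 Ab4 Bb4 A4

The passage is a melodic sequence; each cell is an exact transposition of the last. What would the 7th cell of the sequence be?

Gb5 Ab5 G5

Taking 3-note groups, the heads are C3, F3, Bb3, Eb4, Ab4: the pattern moves up a 4th.
Extending up a 4th: Db5 → Gb5.
Statement 7 starts on Gb5 and keeps the same exact contour: Gb5 Ab5 G5.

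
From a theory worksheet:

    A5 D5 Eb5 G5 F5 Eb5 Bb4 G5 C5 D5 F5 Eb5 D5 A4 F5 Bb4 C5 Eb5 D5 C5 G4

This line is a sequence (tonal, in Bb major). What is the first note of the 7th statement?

Bb4

Taking 7-note groups, the heads are A5, G5, F5: the pattern moves down a 2nd.
Extending the heads down a 2nd: Eb5 → D5 → C5 → Bb4.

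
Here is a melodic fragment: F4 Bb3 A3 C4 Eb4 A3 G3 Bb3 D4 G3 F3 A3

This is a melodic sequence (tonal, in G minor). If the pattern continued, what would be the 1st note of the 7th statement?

The unit is 4 notes. Position-1 pitches of the 3 shown cells: F4, Eb4, D4.
Extending down a 2nd: C4 → Bb3 → A3 → G3.

G3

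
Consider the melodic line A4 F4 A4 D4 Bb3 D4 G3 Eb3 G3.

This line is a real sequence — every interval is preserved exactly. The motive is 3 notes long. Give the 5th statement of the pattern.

The 3-note cells begin on A4, D4, G3 — each down a 5th from the last.
Continuing the starts: C3 → F2.
So cell 5 is F2 Db2 F2.

F2 Db2 F2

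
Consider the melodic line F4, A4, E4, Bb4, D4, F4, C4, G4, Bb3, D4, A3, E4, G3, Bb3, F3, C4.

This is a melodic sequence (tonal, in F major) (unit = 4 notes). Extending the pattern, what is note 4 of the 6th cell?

F3

With 4-note cells, note 4 of each statement runs Bb4, G4, E4, C4.
Carrying that down a 3rd forward: A3 → F3.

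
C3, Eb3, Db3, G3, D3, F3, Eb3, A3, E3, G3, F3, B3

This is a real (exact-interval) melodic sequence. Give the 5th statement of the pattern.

With a 4-note motive the entries are C3, D3, E3, each up a 2nd from the previous.
Carrying on: F#3 → G#3.
So cell 5 is G#3 B3 A3 D#4.

G#3 B3 A3 D#4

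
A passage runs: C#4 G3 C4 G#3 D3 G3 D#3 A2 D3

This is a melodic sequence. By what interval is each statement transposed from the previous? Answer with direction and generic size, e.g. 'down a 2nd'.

down a 4th

The 3-note cells begin on C#4, G#3, D#3 — each down a 4th from the last.
From C#4 to G#3: down a 4th.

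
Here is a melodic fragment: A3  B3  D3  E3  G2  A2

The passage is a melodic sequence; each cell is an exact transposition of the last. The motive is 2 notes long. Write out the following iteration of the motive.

With a 2-note motive the entries are A3, D3, G2, each down a 5th from the previous.
From C2 the exact shape gives C2 D2.

C2 D2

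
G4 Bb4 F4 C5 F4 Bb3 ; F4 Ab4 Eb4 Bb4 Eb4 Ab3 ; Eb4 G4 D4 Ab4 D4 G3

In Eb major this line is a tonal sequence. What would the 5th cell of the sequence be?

The 6-note cells begin on G4, F4, Eb4 — each down a 2nd from the last.
Extending down a 2nd: D4 → C4.
So cell 5 is C4 Eb4 Bb3 F4 Bb3 Eb3.

C4 Eb4 Bb3 F4 Bb3 Eb3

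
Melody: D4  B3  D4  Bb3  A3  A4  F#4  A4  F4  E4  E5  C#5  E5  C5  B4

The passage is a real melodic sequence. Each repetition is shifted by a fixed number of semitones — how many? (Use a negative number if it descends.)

7

With a 5-note motive the entries are D4, A4, E5, each up a 5th from the previous.
D4 to A4 spans +7 semitones.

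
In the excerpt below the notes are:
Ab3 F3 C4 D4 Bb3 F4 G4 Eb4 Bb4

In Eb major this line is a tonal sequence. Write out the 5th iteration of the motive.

The 3-note cells begin on Ab3, D4, G4 — each up a 4th from the last.
Extending up a 4th: C5 → F5.
From F5 the diatonic shape gives F5 D5 Ab5.

F5 D5 Ab5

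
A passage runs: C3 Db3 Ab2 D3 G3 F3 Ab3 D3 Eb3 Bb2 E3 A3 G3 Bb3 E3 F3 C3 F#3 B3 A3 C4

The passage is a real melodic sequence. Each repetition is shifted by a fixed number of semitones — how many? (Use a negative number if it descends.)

The 7-note cells begin on C3, D3, E3 — each up a 2nd from the last.
C3→D3 is 50 − 48 = 2 semitones.

2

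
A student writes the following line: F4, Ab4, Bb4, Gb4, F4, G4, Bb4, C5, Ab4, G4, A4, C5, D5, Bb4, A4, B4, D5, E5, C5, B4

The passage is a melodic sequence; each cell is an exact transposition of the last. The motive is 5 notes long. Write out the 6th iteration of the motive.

D#5 F#5 G#5 E5 D#5

Unit = 5 notes; the statements start on F4, G4, A4, B4, moving up a 2nd each time.
Extending up a 2nd: C#5 → D#5.
So cell 6 is D#5 F#5 G#5 E5 D#5.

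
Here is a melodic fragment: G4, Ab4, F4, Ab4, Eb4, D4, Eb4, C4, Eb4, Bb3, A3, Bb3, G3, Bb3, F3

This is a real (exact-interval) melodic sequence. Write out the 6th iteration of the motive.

F#2 G2 E2 G2 D2

Taking 5-note groups, the heads are G4, D4, A3: the pattern moves down a 4th.
Continuing the starts: E3 → B2 → F#2.
So cell 6 is F#2 G2 E2 G2 D2.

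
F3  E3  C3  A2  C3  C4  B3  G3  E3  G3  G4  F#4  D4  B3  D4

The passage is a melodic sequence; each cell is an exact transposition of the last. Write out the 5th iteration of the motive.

Taking 5-note groups, the heads are F3, C4, G4: the pattern moves up a 5th.
Continuing the starts: D5 → A5.
Statement 5 starts on A5 and keeps the same exact contour: A5 G#5 E5 C#5 E5.

A5 G#5 E5 C#5 E5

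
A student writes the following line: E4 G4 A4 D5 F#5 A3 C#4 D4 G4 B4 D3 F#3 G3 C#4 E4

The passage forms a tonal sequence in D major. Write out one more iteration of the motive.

G2 B2 C#3 F#3 A3

The 5-note cells begin on E4, A3, D3 — each down a 5th from the last.
So cell 4 is G2 B2 C#3 F#3 A3.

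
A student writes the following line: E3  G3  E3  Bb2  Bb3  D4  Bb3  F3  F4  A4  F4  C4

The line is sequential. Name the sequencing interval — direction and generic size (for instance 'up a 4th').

up a 5th

Unit = 4 notes; the statements start on E3, Bb3, F4, moving up a 5th each time.
From E3 to Bb3: up a 5th.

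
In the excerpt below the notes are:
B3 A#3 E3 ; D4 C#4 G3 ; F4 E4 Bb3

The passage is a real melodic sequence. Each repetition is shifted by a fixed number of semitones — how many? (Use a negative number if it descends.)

Unit = 3 notes; the statements start on B3, D4, F4, moving up a 3rd each time.
Counting half-steps from B3 to D4: 3.

3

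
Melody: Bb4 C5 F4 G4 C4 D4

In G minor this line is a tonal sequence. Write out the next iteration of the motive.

G3 A3

Taking 2-note groups, the heads are Bb4, F4, C4: the pattern moves down a 4th.
From G3 the diatonic shape gives G3 A3.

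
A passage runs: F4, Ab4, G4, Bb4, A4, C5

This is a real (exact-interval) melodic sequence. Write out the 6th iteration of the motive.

D#5 F#5

Taking 2-note groups, the heads are F4, G4, A4: the pattern moves up a 2nd.
Continuing the starts: B4 → C#5 → D#5.
From D#5 the exact shape gives D#5 F#5.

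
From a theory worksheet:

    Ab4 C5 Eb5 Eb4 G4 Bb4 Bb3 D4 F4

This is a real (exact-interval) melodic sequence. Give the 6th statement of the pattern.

G2 B2 D3

Unit = 3 notes; the statements start on Ab4, Eb4, Bb3, moving down a 4th each time.
Continuing the starts: F3 → C3 → G2.
From G2 the exact shape gives G2 B2 D3.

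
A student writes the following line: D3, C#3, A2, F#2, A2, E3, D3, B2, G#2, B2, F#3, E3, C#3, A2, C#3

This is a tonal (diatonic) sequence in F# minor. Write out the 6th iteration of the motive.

The 5-note cells begin on D3, E3, F#3 — each up a 2nd from the last.
Continuing the starts: G#3 → A3 → B3.
Statement 6 starts on B3 and keeps the same diatonic contour: B3 A3 F#3 D3 F#3.

B3 A3 F#3 D3 F#3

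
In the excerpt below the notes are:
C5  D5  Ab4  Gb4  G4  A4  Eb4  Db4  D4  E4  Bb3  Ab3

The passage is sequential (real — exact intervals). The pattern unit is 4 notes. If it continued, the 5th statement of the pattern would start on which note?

E3

Taking 4-note groups, the heads are C5, G4, D4: the pattern moves down a 4th.
Extending the heads down a 4th: A3 → E3.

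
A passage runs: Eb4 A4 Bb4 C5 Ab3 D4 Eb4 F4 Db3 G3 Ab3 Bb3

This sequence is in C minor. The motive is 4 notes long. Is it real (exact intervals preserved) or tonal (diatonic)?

real

Each cell has the same semitone pattern (6, 1, 2) — intervals are preserved exactly.
And A4 lies outside C minor, so the sequence is real rather than tonal.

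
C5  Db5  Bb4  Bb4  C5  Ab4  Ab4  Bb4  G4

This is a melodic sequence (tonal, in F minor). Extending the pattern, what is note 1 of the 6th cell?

Eb4

Grouping in 3s, the 1st note of each cell is C5, Bb4, Ab4.
Extending down a 2nd: G4 → F4 → Eb4.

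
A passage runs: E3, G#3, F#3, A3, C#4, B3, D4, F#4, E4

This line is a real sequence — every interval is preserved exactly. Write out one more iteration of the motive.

G4 B4 A4

Taking 3-note groups, the heads are E3, A3, D4: the pattern moves up a 4th.
Statement 4 starts on G4 and keeps the same exact contour: G4 B4 A4.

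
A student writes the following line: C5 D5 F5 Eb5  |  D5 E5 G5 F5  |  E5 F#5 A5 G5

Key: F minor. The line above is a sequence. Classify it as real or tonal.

real

Each cell has the same semitone pattern (2, 3, -2) — intervals are preserved exactly.
And D5 lies outside F minor, so the sequence is real rather than tonal.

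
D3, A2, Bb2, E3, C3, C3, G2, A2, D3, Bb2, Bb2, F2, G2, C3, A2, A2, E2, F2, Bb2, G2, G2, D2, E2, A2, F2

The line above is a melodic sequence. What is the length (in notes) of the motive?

5

There are 25 notes; a 5-note unit gives 5 cells:
D3 A2 Bb2 E3 C3 | C3 G2 A2 D3 Bb2 | Bb2 F2 G2 C3 A2 | A2 E2 F2 Bb2 G2 | G2 D2 E2 A2 F2
Each cell is the previous one down a 2nd — so the unit is 5 notes.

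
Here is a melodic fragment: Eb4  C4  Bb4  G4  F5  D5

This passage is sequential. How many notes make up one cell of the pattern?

2

6 notes total. Splitting into 3 groups of 2:
Eb4 C4 | Bb4 G4 | F5 D5
That's a consistent up a 5th shift per cell, and no other grouping gives one.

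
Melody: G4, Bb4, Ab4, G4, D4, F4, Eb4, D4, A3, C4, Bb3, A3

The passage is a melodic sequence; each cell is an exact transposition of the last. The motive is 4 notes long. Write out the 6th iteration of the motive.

F#2 A2 G2 F#2

Taking 4-note groups, the heads are G4, D4, A3: the pattern moves down a 4th.
Carrying on: E3 → B2 → F#2.
Statement 6 starts on F#2 and keeps the same exact contour: F#2 A2 G2 F#2.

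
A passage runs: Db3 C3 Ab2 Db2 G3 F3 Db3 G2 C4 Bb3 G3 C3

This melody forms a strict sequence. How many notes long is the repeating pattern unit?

Try groups of 4 (3 cells in 12 notes):
Db3 C3 Ab2 Db2 | G3 F3 Db3 G2 | C4 Bb3 G3 C3
That's a consistent up a 4th shift per cell, and no other grouping gives one.

4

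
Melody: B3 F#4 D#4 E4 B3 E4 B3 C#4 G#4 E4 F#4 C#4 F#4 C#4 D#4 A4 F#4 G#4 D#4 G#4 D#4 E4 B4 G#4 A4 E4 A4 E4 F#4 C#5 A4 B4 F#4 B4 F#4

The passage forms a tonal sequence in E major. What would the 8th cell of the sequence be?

B4 F#5 D#5 E5 B4 E5 B4

Taking 7-note groups, the heads are B3, C#4, D#4, E4, F#4: the pattern moves up a 2nd.
Carrying on: G#4 → A4 → B4.
Statement 8 starts on B4 and keeps the same diatonic contour: B4 F#5 D#5 E5 B4 E5 B4.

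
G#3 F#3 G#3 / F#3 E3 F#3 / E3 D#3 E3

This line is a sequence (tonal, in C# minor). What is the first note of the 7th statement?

The 3-note cells begin on G#3, F#3, E3 — each down a 2nd from the last.
Extending the heads down a 2nd: D#3 → C#3 → B2 → A2.

A2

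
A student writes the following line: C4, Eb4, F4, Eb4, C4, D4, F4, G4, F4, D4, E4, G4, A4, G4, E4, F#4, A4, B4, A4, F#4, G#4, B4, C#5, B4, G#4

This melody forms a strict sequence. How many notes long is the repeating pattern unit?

There are 25 notes; a 5-note unit gives 5 cells:
C4 Eb4 F4 Eb4 C4 | D4 F4 G4 F4 D4 | E4 G4 A4 G4 E4 | F#4 A4 B4 A4 F#4 | G#4 B4 C#5 B4 G#4
Every group is a transposition up a 2nd of the one before; no shorter unit works.

5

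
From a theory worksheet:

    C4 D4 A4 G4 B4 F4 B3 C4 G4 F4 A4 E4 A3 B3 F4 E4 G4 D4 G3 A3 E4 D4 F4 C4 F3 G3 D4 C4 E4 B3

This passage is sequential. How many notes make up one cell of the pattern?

6

Try groups of 6 (5 cells in 30 notes):
C4 D4 A4 G4 B4 F4 | B3 C4 G4 F4 A4 E4 | A3 B3 F4 E4 G4 D4 | G3 A3 E4 D4 F4 C4 | F3 G3 D4 C4 E4 B3
That's a consistent down a 2nd shift per cell, and no other grouping gives one.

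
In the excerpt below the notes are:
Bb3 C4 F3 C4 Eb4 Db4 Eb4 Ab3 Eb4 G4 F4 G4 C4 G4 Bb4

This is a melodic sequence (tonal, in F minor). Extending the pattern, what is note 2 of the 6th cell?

Grouping in 5s, the 2nd note of each cell is C4, Eb4, G4.
Carrying that up a 3rd forward: Bb4 → Db5 → F5.

F5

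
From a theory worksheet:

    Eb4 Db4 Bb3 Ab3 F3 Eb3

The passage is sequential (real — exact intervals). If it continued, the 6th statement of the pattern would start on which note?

D2

Unit = 2 notes; the statements start on Eb4, Bb3, F3, moving down a 4th each time.
Continuing: C3 → G2 → D2. Statement 6 starts on D2.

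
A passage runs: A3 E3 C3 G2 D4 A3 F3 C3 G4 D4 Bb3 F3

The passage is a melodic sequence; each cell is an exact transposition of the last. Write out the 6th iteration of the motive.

With a 4-note motive the entries are A3, D4, G4, each up a 4th from the previous.
Extending up a 4th: C5 → F5 → Bb5.
So cell 6 is Bb5 F5 Db5 Ab4.

Bb5 F5 Db5 Ab4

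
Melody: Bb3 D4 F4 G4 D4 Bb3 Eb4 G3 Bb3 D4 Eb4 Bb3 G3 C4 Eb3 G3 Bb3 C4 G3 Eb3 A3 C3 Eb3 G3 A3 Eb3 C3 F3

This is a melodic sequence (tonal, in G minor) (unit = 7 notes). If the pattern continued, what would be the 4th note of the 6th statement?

The unit is 7 notes. Position-4 pitches of the 4 shown cells: G4, Eb4, C4, A3.
Carrying that down a 3rd forward: F3 → D3.

D3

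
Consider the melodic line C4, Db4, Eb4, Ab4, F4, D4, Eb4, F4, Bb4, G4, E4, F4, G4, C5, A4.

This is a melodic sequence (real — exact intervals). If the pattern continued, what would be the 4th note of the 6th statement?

The unit is 5 notes. Position-4 pitches of the 3 shown cells: Ab4, Bb4, C5.
Carrying that up a 2nd forward: D5 → E5 → F#5.

F#5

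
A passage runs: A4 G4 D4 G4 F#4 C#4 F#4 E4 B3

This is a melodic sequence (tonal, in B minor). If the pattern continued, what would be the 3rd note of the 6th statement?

The unit is 3 notes. Position-3 pitches of the 3 shown cells: D4, C#4, B3.
Extending down a 2nd: A3 → G3 → F#3.

F#3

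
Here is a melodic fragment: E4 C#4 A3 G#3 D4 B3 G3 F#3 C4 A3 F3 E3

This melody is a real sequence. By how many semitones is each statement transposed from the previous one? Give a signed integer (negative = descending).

-2

Taking 4-note groups, the heads are E4, D4, C4: the pattern moves down a 2nd.
E4 to D4 spans -2 semitones.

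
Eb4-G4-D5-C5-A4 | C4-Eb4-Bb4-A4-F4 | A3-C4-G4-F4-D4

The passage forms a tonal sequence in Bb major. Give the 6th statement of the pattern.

Taking 5-note groups, the heads are Eb4, C4, A3: the pattern moves down a 3rd.
Carrying on: F3 → D3 → Bb2.
From Bb2 the diatonic shape gives Bb2 D3 A3 G3 Eb3.

Bb2 D3 A3 G3 Eb3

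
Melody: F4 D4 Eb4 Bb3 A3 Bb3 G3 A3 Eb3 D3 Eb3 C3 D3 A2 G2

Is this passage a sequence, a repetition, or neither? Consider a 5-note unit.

sequence

Each 5-note cell is the previous one transposed down a 5th.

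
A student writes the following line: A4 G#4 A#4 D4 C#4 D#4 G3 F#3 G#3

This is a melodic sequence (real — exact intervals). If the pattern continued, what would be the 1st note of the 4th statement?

The unit is 3 notes. Position-1 pitches of the 3 shown cells: A4, D4, G3.
One more down a 5th gives C3.

C3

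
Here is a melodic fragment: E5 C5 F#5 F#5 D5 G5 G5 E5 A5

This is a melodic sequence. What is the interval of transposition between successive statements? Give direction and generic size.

up a 2nd

Taking 3-note groups, the heads are E5, F#5, G5: the pattern moves up a 2nd.
From E5 to F#5: up a 2nd.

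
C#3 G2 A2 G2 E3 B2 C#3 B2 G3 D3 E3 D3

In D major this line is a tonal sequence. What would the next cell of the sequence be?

The 4-note cells begin on C#3, E3, G3 — each up a 3rd from the last.
From B3 the diatonic shape gives B3 F#3 G3 F#3.

B3 F#3 G3 F#3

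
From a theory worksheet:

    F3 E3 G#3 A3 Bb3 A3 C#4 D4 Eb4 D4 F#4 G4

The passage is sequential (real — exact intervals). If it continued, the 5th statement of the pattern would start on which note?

Db5

The 4-note cells begin on F3, Bb3, Eb4 — each up a 4th from the last.
Extending the heads up a 4th: Ab4 → Db5.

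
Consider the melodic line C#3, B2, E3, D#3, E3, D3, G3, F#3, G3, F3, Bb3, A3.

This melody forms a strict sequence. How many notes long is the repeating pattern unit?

Try groups of 4 (3 cells in 12 notes):
C#3 B2 E3 D#3 | E3 D3 G3 F#3 | G3 F3 Bb3 A3
That's a consistent up a 3rd shift per cell, and no other grouping gives one.

4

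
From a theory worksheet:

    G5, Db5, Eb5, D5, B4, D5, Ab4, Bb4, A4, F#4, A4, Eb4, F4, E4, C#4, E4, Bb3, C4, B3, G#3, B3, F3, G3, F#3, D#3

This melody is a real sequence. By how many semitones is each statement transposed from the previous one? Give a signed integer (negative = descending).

-5

Taking 5-note groups, the heads are G5, D5, A4, E4, B3: the pattern moves down a 4th.
G5→D5 is 74 − 79 = -5 semitones.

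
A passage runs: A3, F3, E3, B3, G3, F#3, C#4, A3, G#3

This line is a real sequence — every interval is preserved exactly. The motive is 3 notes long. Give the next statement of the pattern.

D#4 B3 A#3

Unit = 3 notes; the statements start on A3, B3, C#4, moving up a 2nd each time.
From D#4 the exact shape gives D#4 B3 A#3.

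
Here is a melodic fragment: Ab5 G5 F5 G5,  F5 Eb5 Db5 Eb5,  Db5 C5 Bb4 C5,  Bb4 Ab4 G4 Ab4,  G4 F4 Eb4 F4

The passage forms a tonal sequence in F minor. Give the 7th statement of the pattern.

Taking 4-note groups, the heads are Ab5, F5, Db5, Bb4, G4: the pattern moves down a 3rd.
Extending down a 3rd: Eb4 → C4.
So cell 7 is C4 Bb3 Ab3 Bb3.

C4 Bb3 Ab3 Bb3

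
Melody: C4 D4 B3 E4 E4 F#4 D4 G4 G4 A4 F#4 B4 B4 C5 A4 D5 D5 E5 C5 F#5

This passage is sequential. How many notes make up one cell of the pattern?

20 notes total. Splitting into 5 groups of 4:
C4 D4 B3 E4 | E4 F#4 D4 G4 | G4 A4 F#4 B4 | B4 C5 A4 D5 | D5 E5 C5 F#5
Every group is a transposition up a 3rd of the one before; no shorter unit works.

4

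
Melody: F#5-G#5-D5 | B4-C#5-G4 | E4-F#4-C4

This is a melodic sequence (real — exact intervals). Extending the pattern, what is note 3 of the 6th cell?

Eb2

The unit is 3 notes. Position-3 pitches of the 3 shown cells: D5, G4, C4.
Each moves down a 5th. Continuing: F3 → Bb2 → Eb2.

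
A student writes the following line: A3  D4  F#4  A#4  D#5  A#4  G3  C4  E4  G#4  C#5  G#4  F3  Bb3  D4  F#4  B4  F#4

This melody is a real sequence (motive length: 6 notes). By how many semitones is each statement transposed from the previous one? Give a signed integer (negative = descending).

Taking 6-note groups, the heads are A3, G3, F3: the pattern moves down a 2nd.
Counting half-steps from A3 to G3: -2.

-2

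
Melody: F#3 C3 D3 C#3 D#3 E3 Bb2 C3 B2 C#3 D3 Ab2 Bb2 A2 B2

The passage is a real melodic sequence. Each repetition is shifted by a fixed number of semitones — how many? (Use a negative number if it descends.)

-2

With a 5-note motive the entries are F#3, E3, D3, each down a 2nd from the previous.
F#3→E3 is 52 − 54 = -2 semitones.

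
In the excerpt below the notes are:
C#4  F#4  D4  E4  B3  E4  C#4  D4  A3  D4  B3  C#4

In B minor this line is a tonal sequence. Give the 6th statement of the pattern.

E3 A3 F#3 G3

Taking 4-note groups, the heads are C#4, B3, A3: the pattern moves down a 2nd.
Carrying on: G3 → F#3 → E3.
From E3 the diatonic shape gives E3 A3 F#3 G3.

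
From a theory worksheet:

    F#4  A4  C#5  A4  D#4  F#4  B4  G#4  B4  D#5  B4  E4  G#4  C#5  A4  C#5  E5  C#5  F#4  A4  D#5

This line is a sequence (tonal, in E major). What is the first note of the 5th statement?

Taking 7-note groups, the heads are F#4, G#4, A4: the pattern moves up a 2nd.
Continuing: B4 → C#5. Statement 5 starts on C#5.

C#5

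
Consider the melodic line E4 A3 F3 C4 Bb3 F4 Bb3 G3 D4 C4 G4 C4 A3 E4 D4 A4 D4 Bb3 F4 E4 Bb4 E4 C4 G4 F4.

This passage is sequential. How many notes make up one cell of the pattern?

There are 25 notes; a 5-note unit gives 5 cells:
E4 A3 F3 C4 Bb3 | F4 Bb3 G3 D4 C4 | G4 C4 A3 E4 D4 | A4 D4 Bb3 F4 E4 | Bb4 E4 C4 G4 F4
Every group is a transposition up a 2nd of the one before; no shorter unit works.

5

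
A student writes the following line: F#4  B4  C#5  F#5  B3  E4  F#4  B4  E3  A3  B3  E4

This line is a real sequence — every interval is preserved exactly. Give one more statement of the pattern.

A2 D3 E3 A3

Taking 4-note groups, the heads are F#4, B3, E3: the pattern moves down a 5th.
Statement 4 starts on A2 and keeps the same exact contour: A2 D3 E3 A3.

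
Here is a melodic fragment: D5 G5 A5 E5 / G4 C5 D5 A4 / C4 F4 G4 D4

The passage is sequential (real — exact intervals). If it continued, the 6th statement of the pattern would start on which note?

Eb2

Taking 4-note groups, the heads are D5, G4, C4: the pattern moves down a 5th.
Extending the heads down a 5th: F3 → Bb2 → Eb2.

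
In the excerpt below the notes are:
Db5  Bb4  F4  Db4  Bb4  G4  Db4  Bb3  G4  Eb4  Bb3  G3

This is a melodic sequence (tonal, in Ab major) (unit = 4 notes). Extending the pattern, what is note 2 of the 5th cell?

Ab3

Grouping in 4s, the 2nd note of each cell is Bb4, G4, Eb4.
Each moves down a 3rd. Continuing: C4 → Ab3.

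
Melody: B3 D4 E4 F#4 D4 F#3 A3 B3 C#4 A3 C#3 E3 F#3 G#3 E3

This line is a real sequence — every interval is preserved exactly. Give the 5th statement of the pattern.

The 5-note cells begin on B3, F#3, C#3 — each down a 4th from the last.
Carrying on: G#2 → D#2.
Statement 5 starts on D#2 and keeps the same exact contour: D#2 F#2 G#2 A#2 F#2.

D#2 F#2 G#2 A#2 F#2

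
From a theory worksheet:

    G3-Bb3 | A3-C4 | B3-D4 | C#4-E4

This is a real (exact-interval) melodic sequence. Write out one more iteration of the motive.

The 2-note cells begin on G3, A3, B3, C#4 — each up a 2nd from the last.
From D#4 the exact shape gives D#4 F#4.

D#4 F#4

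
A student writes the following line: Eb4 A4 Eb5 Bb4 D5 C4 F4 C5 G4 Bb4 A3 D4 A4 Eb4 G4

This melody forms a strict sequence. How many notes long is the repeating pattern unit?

5

15 notes total. Splitting into 3 groups of 5:
Eb4 A4 Eb5 Bb4 D5 | C4 F4 C5 G4 Bb4 | A3 D4 A4 Eb4 G4
Every group is a transposition down a 3rd of the one before; no shorter unit works.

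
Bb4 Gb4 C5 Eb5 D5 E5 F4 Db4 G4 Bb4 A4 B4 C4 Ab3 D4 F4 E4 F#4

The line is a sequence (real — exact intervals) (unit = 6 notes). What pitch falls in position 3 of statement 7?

F#2

Grouping in 6s, the 3rd note of each cell is C5, G4, D4.
Extending down a 4th: A3 → E3 → B2 → F#2.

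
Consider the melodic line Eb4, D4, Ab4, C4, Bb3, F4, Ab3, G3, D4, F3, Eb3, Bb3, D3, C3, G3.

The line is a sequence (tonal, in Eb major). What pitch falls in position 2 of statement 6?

Ab2

The unit is 3 notes. Position-2 pitches of the 5 shown cells: D4, Bb3, G3, Eb3, C3.
One more down a 3rd gives Ab2.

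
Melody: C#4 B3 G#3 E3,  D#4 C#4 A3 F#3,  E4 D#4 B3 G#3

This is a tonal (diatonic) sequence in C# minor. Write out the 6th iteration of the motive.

Taking 4-note groups, the heads are C#4, D#4, E4: the pattern moves up a 2nd.
Extending up a 2nd: F#4 → G#4 → A4.
So cell 6 is A4 G#4 E4 C#4.

A4 G#4 E4 C#4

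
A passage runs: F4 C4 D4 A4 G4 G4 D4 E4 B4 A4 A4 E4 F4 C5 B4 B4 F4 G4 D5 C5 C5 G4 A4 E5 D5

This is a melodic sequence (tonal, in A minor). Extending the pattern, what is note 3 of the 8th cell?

D5

Grouping in 5s, the 3rd note of each cell is D4, E4, F4, G4, A4.
Carrying that up a 2nd forward: B4 → C5 → D5.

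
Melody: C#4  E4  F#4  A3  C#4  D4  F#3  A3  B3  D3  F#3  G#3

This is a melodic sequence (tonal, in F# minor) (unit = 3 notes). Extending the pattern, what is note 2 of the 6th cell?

With 3-note cells, note 2 of each statement runs E4, C#4, A3, F#3.
Extending down a 3rd: D3 → B2.

B2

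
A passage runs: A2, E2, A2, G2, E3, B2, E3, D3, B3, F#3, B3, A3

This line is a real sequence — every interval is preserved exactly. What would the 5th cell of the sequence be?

C#5 G#4 C#5 B4

The 4-note cells begin on A2, E3, B3 — each up a 5th from the last.
Extending up a 5th: F#4 → C#5.
From C#5 the exact shape gives C#5 G#4 C#5 B4.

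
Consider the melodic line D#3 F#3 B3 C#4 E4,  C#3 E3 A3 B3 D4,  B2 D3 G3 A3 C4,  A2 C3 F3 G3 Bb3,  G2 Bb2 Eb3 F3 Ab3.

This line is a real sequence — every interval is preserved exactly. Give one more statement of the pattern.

F2 Ab2 Db3 Eb3 Gb3

The 5-note cells begin on D#3, C#3, B2, A2, G2 — each down a 2nd from the last.
So cell 6 is F2 Ab2 Db3 Eb3 Gb3.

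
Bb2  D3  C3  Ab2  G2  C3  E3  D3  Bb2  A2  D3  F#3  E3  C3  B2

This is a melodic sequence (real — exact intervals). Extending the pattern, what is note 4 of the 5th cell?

E3

Grouping in 5s, the 4th note of each cell is Ab2, Bb2, C3.
Carrying that up a 2nd forward: D3 → E3.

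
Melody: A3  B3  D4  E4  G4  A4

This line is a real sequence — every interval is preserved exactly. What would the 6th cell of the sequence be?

Unit = 2 notes; the statements start on A3, D4, G4, moving up a 4th each time.
Continuing the starts: C5 → F5 → Bb5.
Statement 6 starts on Bb5 and keeps the same exact contour: Bb5 C6.

Bb5 C6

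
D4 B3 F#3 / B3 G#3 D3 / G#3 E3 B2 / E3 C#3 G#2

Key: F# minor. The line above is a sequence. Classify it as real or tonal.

Every note is diatonic to F# minor.
Cell 1 has -5 semitones from note 2 to 3, but cell 2 has -6 — the interval quality changes while the contour stays the same, which is the hallmark of a tonal sequence.

tonal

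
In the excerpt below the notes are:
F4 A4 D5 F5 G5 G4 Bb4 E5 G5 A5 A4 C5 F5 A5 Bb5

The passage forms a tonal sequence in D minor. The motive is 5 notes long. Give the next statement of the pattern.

The 5-note cells begin on F4, G4, A4 — each up a 2nd from the last.
So cell 4 is Bb4 D5 G5 Bb5 C6.

Bb4 D5 G5 Bb5 C6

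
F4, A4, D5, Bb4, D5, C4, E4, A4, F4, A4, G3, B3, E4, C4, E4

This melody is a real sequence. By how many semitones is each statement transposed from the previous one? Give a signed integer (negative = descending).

-5

Taking 5-note groups, the heads are F4, C4, G3: the pattern moves down a 4th.
Counting half-steps from F4 to C4: -5.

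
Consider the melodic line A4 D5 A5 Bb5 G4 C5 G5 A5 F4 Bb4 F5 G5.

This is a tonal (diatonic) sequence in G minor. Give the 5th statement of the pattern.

D4 G4 D5 Eb5

Unit = 4 notes; the statements start on A4, G4, F4, moving down a 2nd each time.
Carrying on: Eb4 → D4.
So cell 5 is D4 G4 D5 Eb5.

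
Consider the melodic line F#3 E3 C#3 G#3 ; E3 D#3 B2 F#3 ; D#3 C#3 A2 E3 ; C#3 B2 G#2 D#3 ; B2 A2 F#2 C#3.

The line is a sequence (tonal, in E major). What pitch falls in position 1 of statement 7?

G#2

With 4-note cells, note 1 of each statement runs F#3, E3, D#3, C#3, B2.
Carrying that down a 2nd forward: A2 → G#2.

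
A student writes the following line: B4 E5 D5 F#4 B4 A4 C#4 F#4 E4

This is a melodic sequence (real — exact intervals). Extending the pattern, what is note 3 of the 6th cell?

C#3

With 3-note cells, note 3 of each statement runs D5, A4, E4.
Carrying that down a 4th forward: B3 → F#3 → C#3.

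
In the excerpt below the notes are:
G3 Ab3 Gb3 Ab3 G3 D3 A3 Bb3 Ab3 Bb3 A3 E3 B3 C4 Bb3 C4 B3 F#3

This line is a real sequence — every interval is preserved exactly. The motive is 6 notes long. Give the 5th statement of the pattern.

D#4 E4 D4 E4 D#4 A#3

Taking 6-note groups, the heads are G3, A3, B3: the pattern moves up a 2nd.
Continuing the starts: C#4 → D#4.
From D#4 the exact shape gives D#4 E4 D4 E4 D#4 A#3.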